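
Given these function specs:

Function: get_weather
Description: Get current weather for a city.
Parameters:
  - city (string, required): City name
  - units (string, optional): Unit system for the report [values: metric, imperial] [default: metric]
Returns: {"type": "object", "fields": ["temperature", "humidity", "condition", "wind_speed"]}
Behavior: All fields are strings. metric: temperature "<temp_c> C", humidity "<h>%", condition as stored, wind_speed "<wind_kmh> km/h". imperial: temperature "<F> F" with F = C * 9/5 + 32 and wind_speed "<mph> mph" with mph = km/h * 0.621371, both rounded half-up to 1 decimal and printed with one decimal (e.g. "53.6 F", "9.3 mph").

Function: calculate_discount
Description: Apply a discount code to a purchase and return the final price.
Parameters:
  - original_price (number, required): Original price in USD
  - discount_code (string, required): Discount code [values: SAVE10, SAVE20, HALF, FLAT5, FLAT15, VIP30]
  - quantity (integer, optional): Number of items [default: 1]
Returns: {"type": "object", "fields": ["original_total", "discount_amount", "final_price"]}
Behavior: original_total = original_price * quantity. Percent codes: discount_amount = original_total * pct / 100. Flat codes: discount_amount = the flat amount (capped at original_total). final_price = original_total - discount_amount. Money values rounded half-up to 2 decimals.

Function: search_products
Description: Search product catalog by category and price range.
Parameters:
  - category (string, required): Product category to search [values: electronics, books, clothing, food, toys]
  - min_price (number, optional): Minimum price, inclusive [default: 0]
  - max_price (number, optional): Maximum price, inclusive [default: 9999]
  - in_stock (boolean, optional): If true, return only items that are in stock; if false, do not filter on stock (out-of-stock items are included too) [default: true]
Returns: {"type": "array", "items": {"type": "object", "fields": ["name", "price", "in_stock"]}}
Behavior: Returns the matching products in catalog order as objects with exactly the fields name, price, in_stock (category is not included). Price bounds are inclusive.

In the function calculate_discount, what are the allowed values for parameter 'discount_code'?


The calculate_discount spec declares:
  - discount_code (string, required): Discount code [values: SAVE10, SAVE20, HALF, FLAT5, FLAT15, VIP30]
Allowed values:
SAVE10, SAVE20, HALF, FLAT5, FLAT15, VIP30


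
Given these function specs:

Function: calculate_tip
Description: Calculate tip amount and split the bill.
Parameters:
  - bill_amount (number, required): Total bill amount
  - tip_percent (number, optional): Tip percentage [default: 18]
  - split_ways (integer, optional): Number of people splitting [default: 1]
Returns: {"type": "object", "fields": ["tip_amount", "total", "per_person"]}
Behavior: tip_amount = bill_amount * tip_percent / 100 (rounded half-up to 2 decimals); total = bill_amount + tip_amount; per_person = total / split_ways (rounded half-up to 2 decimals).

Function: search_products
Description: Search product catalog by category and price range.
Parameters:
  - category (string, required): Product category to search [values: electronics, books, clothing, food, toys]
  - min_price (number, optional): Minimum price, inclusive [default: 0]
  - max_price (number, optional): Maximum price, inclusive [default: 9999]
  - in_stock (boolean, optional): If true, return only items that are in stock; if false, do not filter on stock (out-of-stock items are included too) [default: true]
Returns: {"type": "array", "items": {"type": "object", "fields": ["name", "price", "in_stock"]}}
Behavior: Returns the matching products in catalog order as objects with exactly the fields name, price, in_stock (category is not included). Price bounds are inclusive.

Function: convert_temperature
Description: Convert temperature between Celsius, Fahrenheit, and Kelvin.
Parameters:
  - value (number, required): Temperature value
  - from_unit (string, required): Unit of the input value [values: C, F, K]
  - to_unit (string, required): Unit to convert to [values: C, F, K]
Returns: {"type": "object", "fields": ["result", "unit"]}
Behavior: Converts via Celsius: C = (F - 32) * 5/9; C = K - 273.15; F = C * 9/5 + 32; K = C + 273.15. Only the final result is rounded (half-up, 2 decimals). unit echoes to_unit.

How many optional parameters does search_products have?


Parameters of search_products: category (required), min_price (optional), max_price (optional), in_stock (optional)
Optional count:
3


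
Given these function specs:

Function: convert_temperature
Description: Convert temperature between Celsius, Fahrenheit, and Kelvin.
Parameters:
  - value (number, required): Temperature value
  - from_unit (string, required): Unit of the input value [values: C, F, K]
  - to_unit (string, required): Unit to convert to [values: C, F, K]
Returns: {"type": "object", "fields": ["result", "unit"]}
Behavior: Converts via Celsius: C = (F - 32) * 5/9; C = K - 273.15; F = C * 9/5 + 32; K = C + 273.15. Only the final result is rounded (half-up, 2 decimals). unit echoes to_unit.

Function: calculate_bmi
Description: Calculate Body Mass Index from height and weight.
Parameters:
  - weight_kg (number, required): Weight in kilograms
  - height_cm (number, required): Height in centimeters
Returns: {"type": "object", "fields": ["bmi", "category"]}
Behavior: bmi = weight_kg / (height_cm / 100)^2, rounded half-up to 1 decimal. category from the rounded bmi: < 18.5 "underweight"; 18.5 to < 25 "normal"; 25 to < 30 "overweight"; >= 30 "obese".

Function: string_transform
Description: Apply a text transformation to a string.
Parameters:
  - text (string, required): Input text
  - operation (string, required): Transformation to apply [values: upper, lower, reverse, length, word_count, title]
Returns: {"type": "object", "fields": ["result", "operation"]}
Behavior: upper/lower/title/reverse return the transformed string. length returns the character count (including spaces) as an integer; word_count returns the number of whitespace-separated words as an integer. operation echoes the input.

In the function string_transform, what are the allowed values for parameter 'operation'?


The string_transform spec declares:
  - operation (string, required): Transformation to apply [values: upper, lower, reverse, length, word_count, title]
Allowed values:
upper, lower, reverse, length, word_count, title


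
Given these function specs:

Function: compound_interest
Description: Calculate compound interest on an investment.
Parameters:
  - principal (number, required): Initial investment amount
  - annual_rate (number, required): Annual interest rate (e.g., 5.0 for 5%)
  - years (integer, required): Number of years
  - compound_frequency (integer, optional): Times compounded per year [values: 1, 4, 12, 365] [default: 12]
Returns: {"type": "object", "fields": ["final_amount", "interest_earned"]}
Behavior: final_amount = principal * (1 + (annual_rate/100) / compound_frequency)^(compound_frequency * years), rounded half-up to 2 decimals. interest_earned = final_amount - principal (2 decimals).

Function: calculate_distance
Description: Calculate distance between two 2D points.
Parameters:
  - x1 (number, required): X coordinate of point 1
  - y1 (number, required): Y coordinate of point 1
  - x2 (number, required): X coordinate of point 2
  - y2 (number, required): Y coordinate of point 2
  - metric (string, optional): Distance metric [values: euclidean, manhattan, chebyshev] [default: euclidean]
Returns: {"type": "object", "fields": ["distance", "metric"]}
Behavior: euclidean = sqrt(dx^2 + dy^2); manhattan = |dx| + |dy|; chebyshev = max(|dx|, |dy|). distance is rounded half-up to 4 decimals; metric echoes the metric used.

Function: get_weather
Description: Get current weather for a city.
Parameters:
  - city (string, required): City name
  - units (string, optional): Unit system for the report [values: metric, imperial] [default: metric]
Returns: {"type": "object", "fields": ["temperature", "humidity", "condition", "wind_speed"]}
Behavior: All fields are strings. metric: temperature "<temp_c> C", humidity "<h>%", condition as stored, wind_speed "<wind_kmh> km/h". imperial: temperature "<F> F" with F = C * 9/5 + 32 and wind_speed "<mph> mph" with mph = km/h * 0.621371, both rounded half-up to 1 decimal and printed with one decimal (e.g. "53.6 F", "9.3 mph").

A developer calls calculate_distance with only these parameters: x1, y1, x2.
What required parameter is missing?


Required parameters: x1, y1, x2, y2
Provided: x1, y1, x2
Missing: y2
y2


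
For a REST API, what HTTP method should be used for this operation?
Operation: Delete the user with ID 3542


GET = read, POST = create, PUT = update/replace, DELETE = remove
This operation is a removal.
DELETE


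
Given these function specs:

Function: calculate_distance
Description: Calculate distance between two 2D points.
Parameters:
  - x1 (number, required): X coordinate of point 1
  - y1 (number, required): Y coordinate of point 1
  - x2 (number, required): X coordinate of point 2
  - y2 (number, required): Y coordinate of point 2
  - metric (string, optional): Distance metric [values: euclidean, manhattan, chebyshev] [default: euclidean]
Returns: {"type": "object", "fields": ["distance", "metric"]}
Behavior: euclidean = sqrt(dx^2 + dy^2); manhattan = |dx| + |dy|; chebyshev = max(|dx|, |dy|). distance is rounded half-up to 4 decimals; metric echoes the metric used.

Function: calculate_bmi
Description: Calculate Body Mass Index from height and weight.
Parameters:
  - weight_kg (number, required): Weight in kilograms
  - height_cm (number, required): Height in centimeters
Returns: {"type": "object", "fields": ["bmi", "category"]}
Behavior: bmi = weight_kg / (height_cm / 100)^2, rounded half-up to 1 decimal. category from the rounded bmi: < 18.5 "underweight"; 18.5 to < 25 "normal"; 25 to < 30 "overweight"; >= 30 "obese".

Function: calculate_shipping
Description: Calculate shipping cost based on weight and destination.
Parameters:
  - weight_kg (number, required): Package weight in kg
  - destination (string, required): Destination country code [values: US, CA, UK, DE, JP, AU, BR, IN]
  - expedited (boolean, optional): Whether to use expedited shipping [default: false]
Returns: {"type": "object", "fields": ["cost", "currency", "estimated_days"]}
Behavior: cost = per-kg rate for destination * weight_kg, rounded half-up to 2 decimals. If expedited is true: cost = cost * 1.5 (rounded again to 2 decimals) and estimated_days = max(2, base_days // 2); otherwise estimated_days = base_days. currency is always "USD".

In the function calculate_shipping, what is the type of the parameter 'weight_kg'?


The calculate_shipping spec declares:
  - weight_kg (number, required): Package weight in kg
Type:
number


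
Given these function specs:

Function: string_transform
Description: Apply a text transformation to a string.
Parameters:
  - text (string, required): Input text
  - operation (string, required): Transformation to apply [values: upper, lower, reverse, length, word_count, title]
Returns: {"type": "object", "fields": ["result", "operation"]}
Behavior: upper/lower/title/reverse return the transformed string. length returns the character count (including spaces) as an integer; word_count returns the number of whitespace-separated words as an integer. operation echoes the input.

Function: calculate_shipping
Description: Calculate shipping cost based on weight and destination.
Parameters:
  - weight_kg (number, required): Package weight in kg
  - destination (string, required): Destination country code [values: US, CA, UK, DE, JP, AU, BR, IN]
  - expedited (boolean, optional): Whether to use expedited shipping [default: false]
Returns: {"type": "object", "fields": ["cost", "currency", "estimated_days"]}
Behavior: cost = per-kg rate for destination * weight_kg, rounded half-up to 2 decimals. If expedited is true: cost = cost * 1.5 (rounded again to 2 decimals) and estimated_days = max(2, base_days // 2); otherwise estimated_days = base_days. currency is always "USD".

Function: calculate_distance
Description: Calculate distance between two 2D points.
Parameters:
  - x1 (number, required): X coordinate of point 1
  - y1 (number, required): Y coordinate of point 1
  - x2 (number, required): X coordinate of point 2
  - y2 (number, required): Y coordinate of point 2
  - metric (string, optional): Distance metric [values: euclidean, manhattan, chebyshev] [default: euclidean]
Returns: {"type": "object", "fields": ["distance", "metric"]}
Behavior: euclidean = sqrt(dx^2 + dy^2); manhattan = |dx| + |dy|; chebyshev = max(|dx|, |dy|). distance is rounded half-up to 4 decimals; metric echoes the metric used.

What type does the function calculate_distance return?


The calculate_distance spec declares Returns: {"type": "object", "fields": ["distance", "metric"]}
Type:
object


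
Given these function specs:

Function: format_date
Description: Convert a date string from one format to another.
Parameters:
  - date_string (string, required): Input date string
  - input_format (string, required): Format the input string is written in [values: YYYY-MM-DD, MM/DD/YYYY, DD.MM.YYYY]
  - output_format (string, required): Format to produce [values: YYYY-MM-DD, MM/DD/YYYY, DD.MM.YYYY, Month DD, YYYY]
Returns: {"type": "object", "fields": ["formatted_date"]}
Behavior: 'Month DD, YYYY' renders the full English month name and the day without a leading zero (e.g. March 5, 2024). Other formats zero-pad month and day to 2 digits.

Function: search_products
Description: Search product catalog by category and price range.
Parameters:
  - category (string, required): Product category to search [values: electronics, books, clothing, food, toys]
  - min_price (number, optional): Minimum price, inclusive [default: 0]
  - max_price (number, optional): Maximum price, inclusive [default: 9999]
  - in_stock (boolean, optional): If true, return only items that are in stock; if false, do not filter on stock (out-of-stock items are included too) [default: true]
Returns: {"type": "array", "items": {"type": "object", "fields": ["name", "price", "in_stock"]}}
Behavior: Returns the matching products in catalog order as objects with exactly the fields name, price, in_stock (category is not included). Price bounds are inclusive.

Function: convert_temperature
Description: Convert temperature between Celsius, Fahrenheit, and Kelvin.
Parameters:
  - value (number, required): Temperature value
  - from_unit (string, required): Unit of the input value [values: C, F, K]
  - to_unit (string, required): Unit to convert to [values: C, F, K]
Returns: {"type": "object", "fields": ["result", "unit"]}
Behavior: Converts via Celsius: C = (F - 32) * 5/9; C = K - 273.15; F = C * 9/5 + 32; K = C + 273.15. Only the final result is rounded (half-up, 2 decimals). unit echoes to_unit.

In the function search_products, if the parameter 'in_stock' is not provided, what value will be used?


The search_products spec declares:
  - in_stock (boolean, optional): If true, return only items that are in stock; if false, do not filter on stock (out-of-stock items are included too) [default: true]
Default:
true


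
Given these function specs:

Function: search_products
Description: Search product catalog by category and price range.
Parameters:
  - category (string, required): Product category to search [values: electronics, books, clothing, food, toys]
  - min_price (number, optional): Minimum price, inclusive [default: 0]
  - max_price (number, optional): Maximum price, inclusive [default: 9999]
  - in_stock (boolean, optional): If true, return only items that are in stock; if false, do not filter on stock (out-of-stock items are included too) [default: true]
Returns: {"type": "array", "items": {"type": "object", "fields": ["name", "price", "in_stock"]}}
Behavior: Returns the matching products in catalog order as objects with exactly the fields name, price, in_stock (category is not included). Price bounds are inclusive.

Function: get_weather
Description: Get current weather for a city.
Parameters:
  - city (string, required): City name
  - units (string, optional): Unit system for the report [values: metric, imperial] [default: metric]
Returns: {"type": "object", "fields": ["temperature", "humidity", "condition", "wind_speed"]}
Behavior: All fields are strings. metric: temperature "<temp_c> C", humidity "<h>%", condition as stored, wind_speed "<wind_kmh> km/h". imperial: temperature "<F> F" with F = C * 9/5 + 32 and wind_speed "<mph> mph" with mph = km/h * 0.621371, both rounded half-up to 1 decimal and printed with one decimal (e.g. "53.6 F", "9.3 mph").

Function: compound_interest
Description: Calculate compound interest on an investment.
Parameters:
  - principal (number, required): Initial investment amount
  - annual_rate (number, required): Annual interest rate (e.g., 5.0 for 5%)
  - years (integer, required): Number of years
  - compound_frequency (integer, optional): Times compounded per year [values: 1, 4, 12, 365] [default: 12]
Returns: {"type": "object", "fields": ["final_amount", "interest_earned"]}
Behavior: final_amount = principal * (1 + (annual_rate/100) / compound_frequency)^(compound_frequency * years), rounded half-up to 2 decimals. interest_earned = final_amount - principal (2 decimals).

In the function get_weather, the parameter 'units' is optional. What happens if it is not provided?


The get_weather spec declares:
  - units (string, optional): Unit system for the report [values: metric, imperial] [default: metric]
It defaults to metric


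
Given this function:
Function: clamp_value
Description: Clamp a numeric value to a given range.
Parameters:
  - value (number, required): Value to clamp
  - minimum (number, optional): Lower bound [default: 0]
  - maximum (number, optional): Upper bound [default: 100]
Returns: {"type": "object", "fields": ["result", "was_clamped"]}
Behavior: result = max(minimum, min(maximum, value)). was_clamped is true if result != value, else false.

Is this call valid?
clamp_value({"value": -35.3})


Checking all required parameters present and types match... All valid.
Valid


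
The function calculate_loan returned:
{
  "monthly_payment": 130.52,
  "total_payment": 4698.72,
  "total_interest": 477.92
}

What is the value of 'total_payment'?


4698.72


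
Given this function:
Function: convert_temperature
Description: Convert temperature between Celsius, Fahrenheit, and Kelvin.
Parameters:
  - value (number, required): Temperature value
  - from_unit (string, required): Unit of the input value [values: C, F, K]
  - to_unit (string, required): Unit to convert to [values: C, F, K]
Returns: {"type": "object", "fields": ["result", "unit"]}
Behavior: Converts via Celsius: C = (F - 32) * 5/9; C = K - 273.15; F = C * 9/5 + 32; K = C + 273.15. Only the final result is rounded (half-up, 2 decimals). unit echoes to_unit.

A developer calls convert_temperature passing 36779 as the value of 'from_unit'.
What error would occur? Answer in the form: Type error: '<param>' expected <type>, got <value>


Spec: 'from_unit' is declared as string; 36779 is an integer.
Type error: 'from_unit' expected string, got 36779


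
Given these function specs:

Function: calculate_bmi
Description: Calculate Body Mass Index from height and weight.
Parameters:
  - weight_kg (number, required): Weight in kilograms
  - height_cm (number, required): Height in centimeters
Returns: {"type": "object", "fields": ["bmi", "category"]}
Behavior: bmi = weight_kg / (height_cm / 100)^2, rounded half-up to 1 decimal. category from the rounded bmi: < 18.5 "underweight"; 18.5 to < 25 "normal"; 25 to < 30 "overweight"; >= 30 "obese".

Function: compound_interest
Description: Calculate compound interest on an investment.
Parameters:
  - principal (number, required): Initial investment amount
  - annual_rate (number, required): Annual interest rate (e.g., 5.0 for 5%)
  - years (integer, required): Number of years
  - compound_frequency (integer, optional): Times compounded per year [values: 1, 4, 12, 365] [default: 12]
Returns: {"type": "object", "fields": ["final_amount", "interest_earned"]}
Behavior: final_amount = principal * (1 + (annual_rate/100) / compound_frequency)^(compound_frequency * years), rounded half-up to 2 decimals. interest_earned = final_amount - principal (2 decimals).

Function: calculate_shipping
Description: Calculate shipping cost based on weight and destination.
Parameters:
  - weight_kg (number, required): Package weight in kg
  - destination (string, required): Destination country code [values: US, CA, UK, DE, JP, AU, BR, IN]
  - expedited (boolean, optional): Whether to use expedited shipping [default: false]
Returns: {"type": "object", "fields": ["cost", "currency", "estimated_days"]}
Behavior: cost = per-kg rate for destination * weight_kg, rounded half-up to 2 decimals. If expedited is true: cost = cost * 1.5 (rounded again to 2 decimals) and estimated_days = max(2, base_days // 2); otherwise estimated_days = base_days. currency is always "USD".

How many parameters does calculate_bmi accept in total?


Parameters of calculate_bmi: weight_kg (required), height_cm (required)
Total:
2


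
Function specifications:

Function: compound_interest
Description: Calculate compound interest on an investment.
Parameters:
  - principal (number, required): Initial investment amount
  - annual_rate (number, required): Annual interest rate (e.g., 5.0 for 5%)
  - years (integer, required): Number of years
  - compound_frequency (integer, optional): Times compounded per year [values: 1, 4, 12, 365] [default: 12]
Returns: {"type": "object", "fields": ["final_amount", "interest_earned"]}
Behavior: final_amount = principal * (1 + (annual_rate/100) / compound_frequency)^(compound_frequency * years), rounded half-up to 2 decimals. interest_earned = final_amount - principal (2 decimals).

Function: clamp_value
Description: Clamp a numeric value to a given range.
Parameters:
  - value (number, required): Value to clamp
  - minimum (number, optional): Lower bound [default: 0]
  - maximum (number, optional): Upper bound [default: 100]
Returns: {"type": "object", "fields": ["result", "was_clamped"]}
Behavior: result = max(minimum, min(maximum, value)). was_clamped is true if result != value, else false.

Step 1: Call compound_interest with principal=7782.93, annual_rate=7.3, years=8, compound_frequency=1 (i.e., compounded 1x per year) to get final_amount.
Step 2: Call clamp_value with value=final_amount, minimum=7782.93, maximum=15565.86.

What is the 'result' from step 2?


Step 1: compound_interest
  rate per period = 7.3/100/1 = 0.073 (keep full precision); periods = 1 * 8 = 8
  (1 + 0.073)^8 = 1.75710525
  final_amount = 7782.93 * 1.75710525 = 13675.427143 -> 13675.43
  interest_earned = 13675.43 - 7782.93 = 5892.50
  -> final_amount = 13675.43
Step 2: clamp_value(value=13675.43, minimum=7782.93, maximum=15565.86)
  result = max(7782.93, min(15565.86, 13675.43)) = max(7782.93, 13675.43) = 13675.43
  was_clamped = (13675.43 != 13675.43) = false
  -> result = 13675.43
13675.43


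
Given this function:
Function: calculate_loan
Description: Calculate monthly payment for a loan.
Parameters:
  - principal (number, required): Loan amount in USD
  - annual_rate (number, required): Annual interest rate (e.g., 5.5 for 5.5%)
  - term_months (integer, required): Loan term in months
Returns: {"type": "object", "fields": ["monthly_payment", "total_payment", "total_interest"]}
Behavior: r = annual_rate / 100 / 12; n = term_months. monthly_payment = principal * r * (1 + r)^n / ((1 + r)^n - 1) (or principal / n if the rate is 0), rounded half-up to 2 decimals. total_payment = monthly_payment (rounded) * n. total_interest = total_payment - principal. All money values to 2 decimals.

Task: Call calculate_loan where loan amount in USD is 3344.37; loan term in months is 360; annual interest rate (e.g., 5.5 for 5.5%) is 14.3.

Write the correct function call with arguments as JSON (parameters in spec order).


Mapping each described value to its parameter name:
  'Loan amount in USD' -> principal = 3344.37
  'Loan term in months' -> term_months = 360
  'Annual interest rate (e.g., 5.5 for 5.5%)' -> annual_rate = 14.3
calculate_loan({"principal": 3344.37, "annual_rate": 14.3, "term_months": 360})


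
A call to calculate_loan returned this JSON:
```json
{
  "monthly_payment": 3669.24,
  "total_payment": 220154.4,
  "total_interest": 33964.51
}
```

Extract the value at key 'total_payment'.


220154.4


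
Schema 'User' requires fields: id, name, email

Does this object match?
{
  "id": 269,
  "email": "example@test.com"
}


Checking required fields...
Missing: name
Invalid - missing required field 'name'


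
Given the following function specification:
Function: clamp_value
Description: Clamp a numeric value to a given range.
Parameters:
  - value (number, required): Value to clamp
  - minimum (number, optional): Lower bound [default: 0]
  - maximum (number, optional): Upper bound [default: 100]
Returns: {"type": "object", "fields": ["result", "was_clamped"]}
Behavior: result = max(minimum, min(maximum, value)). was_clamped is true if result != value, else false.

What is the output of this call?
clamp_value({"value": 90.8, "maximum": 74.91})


Defaults applied: minimum=0
result = max(0, min(74.91, 90.8)) = max(0, 74.91) = 74.91
was_clamped = (74.91 != 90.8) = true
Output:
{"result": 74.91, "was_clamped": true}


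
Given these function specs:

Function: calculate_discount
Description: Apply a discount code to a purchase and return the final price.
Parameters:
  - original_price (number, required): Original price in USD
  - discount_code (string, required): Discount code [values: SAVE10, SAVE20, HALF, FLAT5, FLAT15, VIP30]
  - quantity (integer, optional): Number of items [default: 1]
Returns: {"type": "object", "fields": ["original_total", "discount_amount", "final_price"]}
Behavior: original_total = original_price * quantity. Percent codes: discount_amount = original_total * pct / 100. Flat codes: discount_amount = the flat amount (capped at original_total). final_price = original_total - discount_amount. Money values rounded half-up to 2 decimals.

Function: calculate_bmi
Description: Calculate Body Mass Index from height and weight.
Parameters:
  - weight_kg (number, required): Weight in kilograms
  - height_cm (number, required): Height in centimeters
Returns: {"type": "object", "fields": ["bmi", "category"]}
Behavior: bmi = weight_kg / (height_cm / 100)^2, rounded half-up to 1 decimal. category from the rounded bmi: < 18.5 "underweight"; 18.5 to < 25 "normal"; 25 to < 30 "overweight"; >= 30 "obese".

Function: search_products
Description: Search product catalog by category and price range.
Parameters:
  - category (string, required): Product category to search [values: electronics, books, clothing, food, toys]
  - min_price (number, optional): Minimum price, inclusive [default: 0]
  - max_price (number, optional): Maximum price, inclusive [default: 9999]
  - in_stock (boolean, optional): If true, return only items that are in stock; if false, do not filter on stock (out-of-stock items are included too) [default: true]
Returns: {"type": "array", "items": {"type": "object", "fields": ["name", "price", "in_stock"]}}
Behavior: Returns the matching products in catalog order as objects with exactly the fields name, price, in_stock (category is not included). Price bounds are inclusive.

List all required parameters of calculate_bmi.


Parameters of calculate_bmi and their required/optional flag:
  weight_kg: required
  height_cm: required
height_cm, weight_kg


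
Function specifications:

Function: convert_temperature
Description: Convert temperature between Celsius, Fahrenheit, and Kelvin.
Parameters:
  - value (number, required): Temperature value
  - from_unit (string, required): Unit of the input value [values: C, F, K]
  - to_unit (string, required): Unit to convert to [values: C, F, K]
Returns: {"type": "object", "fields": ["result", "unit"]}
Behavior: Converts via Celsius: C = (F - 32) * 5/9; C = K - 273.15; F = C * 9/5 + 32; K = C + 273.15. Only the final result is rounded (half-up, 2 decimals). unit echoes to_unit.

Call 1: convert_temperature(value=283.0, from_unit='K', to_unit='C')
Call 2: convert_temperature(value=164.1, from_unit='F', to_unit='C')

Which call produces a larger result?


Call 1:
  To C: 283 - 273.15 = 9.85
  Target is C: 9.85
  Round to 2 decimals: 9.85
  -> 9.85 C
Call 2:
  To C: (164.1 - 32) * 5/9 = 73.388889
  Target is C: 73.388889
  Round to 2 decimals: 73.39
  -> 73.39 C
Call 2 (73.39 C)


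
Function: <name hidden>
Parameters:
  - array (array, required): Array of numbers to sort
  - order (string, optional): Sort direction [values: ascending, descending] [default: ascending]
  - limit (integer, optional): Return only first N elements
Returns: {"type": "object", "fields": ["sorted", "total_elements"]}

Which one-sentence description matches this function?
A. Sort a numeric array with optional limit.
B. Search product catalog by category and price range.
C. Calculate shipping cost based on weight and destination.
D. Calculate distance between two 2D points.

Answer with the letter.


Parameters array, order, limit and return ["sorted", "total_elements"] fit: Sort a numeric array with optional limit.
A


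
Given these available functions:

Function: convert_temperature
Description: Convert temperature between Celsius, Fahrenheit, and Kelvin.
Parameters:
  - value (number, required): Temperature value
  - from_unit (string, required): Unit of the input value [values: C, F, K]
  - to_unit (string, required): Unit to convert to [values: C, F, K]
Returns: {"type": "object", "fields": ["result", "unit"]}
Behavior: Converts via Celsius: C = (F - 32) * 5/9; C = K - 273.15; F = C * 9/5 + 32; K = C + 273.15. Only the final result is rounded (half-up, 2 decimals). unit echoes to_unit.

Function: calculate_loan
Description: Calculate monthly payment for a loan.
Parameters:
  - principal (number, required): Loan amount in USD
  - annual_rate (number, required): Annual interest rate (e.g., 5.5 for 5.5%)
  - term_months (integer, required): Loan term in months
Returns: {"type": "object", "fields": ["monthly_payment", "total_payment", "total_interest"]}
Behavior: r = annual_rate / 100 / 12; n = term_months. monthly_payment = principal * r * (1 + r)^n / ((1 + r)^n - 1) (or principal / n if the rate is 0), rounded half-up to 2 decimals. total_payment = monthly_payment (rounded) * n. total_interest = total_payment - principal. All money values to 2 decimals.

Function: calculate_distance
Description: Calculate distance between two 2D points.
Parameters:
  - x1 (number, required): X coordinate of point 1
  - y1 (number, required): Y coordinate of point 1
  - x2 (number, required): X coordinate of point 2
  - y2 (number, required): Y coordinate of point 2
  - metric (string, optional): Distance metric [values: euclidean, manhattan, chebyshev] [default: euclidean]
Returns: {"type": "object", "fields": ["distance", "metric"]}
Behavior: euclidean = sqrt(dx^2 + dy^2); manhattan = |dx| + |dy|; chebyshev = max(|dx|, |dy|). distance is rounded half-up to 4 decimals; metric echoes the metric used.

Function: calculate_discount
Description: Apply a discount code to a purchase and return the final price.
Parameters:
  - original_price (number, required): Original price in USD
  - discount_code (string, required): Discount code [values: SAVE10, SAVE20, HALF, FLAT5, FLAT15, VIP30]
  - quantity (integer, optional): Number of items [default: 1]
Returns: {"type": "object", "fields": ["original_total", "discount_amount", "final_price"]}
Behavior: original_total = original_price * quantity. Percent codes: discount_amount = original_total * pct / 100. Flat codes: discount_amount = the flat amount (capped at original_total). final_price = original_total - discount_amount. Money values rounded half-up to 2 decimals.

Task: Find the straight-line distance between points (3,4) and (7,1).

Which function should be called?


The task needs a function whose description is: Calculate distance between two 2D points.
calculate_distance


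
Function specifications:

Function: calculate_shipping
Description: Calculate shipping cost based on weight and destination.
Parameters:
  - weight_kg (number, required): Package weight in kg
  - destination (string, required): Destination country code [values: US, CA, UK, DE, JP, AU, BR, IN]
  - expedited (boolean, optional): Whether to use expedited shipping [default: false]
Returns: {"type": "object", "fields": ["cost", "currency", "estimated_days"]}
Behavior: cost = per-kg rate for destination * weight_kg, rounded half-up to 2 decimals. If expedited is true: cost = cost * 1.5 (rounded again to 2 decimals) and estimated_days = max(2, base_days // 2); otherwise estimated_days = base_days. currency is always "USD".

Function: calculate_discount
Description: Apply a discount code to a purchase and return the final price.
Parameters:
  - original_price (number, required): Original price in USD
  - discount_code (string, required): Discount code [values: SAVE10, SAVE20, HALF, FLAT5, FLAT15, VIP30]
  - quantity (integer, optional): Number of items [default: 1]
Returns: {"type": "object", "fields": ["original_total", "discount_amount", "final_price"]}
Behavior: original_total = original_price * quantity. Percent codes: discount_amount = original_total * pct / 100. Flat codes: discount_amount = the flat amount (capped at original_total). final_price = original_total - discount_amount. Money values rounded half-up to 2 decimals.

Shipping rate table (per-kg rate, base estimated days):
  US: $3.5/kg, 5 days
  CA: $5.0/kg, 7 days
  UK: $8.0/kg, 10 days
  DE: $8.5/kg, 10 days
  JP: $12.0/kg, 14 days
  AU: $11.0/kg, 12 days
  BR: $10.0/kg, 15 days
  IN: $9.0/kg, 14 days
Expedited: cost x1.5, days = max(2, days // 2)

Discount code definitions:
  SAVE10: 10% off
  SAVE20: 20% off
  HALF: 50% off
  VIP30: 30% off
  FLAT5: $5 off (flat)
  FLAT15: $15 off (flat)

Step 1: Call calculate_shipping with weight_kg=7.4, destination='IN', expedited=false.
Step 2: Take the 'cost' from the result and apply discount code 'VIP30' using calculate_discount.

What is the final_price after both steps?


Step 1: calculate_shipping(weight_kg=7.4, destination=IN, expedited=false)
  Rate for IN: $9.0/kg, base 14 days
  cost = 9.0 * 7.4 = 66.6 -> 66.60
  expedited not set/false: estimated_days = 14
  -> cost = 66.60 USD
Step 2: calculate_discount(original_price=66.6, discount_code=VIP30, quantity=1)
  original_total = 66.6 * 1 = 66.60
  VIP30 = 30% off: discount_amount = 66.60 * 30/100 = 19.98 -> 19.98
  final_price = 66.60 - 19.98 = 46.62
  -> final_price = 46.62
$46.62


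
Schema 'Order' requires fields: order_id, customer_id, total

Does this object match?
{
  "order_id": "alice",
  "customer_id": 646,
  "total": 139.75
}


Checking required fields... All present.
Valid - all required fields present


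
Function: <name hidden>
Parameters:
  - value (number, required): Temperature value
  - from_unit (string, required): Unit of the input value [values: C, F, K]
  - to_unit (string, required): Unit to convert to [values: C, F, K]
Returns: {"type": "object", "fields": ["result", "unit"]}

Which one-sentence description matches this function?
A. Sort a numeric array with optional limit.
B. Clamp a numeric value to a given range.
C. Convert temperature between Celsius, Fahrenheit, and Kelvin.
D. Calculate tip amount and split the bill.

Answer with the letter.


Parameters value, from_unit, to_unit and return ["result", "unit"] fit: Convert temperature between Celsius, Fahrenheit, and Kelvin.
C


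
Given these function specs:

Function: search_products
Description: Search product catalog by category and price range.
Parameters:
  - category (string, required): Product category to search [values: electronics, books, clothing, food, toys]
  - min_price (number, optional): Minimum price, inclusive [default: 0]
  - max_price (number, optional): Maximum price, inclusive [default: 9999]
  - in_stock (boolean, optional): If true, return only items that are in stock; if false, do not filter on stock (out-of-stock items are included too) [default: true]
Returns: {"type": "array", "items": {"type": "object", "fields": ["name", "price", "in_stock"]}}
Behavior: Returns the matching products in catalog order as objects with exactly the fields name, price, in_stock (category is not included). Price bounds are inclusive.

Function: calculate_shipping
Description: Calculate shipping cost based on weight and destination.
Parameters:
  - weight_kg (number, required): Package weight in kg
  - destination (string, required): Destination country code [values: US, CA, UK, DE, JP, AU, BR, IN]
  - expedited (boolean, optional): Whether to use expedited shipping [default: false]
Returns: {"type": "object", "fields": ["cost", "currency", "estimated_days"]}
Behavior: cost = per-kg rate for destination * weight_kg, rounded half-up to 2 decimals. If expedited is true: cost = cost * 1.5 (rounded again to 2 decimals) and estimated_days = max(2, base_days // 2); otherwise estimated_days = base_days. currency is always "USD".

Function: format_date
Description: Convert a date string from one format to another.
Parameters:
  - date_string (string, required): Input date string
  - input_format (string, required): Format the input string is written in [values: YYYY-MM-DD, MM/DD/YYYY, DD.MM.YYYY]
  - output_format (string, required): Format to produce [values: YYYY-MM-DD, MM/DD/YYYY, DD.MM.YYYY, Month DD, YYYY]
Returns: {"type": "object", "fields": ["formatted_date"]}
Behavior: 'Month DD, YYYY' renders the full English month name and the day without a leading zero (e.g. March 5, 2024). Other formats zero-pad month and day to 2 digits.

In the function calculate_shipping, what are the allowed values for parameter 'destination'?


The calculate_shipping spec declares:
  - destination (string, required): Destination country code [values: US, CA, UK, DE, JP, AU, BR, IN]
Allowed values:
US, CA, UK, DE, JP, AU, BR, IN


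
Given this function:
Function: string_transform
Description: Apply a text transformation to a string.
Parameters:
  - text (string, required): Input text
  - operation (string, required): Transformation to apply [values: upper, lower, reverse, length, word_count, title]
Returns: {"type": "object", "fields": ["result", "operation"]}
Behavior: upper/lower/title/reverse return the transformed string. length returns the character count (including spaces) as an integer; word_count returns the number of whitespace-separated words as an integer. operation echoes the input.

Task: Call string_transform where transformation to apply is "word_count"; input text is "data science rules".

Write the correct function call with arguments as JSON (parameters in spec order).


Mapping each described value to its parameter name:
  'Transformation to apply' -> operation = "word_count"
  'Input text' -> text = "data science rules"
string_transform({"text": "data science rules", "operation": "word_count"})


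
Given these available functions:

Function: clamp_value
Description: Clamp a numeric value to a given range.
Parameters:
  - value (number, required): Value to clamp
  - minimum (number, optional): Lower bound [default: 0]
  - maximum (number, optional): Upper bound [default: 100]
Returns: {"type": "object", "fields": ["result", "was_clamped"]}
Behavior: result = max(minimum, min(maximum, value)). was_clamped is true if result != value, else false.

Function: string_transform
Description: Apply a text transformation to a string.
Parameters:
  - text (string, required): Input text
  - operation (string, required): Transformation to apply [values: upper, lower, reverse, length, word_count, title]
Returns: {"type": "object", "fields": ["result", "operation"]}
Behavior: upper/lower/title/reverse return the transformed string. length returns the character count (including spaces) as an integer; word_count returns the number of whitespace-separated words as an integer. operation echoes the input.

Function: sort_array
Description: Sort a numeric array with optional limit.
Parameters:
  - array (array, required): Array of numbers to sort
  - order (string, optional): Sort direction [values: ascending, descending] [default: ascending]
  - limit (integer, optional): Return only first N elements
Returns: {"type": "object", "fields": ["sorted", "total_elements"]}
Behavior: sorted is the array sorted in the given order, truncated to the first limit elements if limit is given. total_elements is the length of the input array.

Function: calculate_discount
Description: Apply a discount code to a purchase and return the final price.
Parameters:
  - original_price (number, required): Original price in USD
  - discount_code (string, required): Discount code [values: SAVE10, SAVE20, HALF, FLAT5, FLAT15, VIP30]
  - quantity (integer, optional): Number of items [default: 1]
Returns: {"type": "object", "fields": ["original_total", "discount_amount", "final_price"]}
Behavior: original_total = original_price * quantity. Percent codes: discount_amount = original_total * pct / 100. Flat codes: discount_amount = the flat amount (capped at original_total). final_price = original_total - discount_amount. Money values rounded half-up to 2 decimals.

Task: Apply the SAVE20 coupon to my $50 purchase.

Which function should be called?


The task needs a function whose description is: Apply a discount code to a purchase and return the final price.
calculate_discount
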